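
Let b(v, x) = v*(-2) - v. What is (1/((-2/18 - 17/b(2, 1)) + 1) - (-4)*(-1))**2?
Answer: 62500/4489 ≈ 13.923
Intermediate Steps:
b(v, x) = -3*v (b(v, x) = -2*v - v = -3*v)
(1/((-2/18 - 17/b(2, 1)) + 1) - (-4)*(-1))**2 = (1/((-2/18 - 17/((-3*2))) + 1) - (-4)*(-1))**2 = (1/((-2*1/18 - 17/(-6)) + 1) - 4*1)**2 = (1/((-1/9 - 17*(-1/6)) + 1) - 4)**2 = (1/((-1/9 + 17/6) + 1) - 4)**2 = (1/(49/18 + 1) - 4)**2 = (1/(67/18) - 4)**2 = (18/67 - 4)**2 = (-250/67)**2 = 62500/4489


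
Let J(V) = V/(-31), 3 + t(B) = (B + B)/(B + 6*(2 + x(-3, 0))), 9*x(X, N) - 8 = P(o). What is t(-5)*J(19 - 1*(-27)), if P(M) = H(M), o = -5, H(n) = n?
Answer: 1702/279 ≈ 6.1004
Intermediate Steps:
P(M) = M
x(X, N) = ⅓ (x(X, N) = 8/9 + (⅑)*(-5) = 8/9 - 5/9 = ⅓)
t(B) = -3 + 2*B/(14 + B) (t(B) = -3 + (B + B)/(B + 6*(2 + ⅓)) = -3 + (2*B)/(B + 6*(7/3)) = -3 + (2*B)/(B + 14) = -3 + (2*B)/(14 + B) = -3 + 2*B/(14 + B))
J(V) = -V/31 (J(V) = V*(-1/31) = -V/31)
t(-5)*J(19 - 1*(-27)) = ((-42 - 1*(-5))/(14 - 5))*(-(19 - 1*(-27))/31) = ((-42 + 5)/9)*(-(19 + 27)/31) = ((⅑)*(-37))*(-1/31*46) = -37/9*(-46/31) = 1702/279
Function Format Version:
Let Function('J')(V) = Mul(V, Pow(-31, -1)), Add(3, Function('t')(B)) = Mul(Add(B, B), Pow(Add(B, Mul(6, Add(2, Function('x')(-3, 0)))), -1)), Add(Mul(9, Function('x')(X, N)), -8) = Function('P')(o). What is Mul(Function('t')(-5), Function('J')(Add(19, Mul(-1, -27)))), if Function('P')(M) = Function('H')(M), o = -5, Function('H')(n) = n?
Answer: Rational(1702, 279) ≈ 6.1004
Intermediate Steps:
Function('P')(M) = M
Function('x')(X, N) = Rational(1, 3) (Function('x')(X, N) = Add(Rational(8, 9), Mul(Rational(1, 9), -5)) = Add(Rational(8, 9), Rational(-5, 9)) = Rational(1, 3))
Function('t')(B) = Add(-3, Mul(2, B, Pow(Add(14, B), -1))) (Function('t')(B) = Add(-3, Mul(Add(B, B), Pow(Add(B, Mul(6, Add(2, Rational(1, 3)))), -1))) = Add(-3, Mul(Mul(2, B), Pow(Add(B, Mul(6, Rational(7, 3))), -1))) = Add(-3, Mul(Mul(2, B), Pow(Add(B, 14), -1))) = Add(-3, Mul(Mul(2, B), Pow(Add(14, B), -1))) = Add(-3, Mul(2, B, Pow(Add(14, B), -1))))
Function('J')(V) = Mul(Rational(-1, 31), V) (Function('J')(V) = Mul(V, Rational(-1, 31)) = Mul(Rational(-1, 31), V))
Mul(Function('t')(-5), Function('J')(Add(19, Mul(-1, -27)))) = Mul(Mul(Pow(Add(14, -5), -1), Add(-42, Mul(-1, -5))), Mul(Rational(-1, 31), Add(19, Mul(-1, -27)))) = Mul(Mul(Pow(9, -1), Add(-42, 5)), Mul(Rational(-1, 31), Add(19, 27))) = Mul(Mul(Rational(1, 9), -37), Mul(Rational(-1, 31), 46)) = Mul(Rational(-37, 9), Rational(-46, 31)) = Rational(1702, 279)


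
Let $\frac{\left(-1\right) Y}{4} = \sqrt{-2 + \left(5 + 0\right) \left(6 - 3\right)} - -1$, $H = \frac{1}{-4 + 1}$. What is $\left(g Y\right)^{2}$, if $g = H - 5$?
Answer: $\frac{57344}{9} + \frac{8192 \sqrt{13}}{9} \approx 9653.4$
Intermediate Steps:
$H = - \frac{1}{3}$ ($H = \frac{1}{-3} = - \frac{1}{3} \approx -0.33333$)
$g = - \frac{16}{3}$ ($g = - \frac{1}{3} - 5 = - \frac{16}{3} \approx -5.3333$)
$Y = -4 - 4 \sqrt{13}$ ($Y = - 4 \left(\sqrt{-2 + \left(5 + 0\right) \left(6 - 3\right)} - -1\right) = - 4 \left(\sqrt{-2 + 5 \cdot 3} + 1\right) = - 4 \left(\sqrt{-2 + 15} + 1\right) = - 4 \left(\sqrt{13} + 1\right) = - 4 \left(1 + \sqrt{13}\right) = -4 - 4 \sqrt{13} \approx -18.422$)
$\left(g Y\right)^{2} = \left(- \frac{16 \left(-4 - 4 \sqrt{13}\right)}{3}\right)^{2} = \left(\frac{64}{3} + \frac{64 \sqrt{13}}{3}\right)^{2}$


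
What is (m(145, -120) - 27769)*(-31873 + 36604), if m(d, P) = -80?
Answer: -131753619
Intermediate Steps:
(m(145, -120) - 27769)*(-31873 + 36604) = (-80 - 27769)*(-31873 + 36604) = -27849*4731 = -131753619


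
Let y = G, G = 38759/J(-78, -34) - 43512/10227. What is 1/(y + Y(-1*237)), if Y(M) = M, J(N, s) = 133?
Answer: 9253/464190 ≈ 0.019934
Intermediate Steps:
G = 2657151/9253 (G = 38759/133 - 43512/10227 = 38759*(1/133) - 43512*1/10227 = 5537/19 - 2072/487 = 2657151/9253 ≈ 287.17)
y = 2657151/9253 ≈ 287.17
1/(y + Y(-1*237)) = 1/(2657151/9253 - 1*237) = 1/(2657151/9253 - 237) = 1/(464190/9253) = 9253/464190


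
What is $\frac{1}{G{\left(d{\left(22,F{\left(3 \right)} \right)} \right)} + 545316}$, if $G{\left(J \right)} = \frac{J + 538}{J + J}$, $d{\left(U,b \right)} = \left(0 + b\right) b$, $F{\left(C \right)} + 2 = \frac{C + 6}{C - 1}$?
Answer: $\frac{50}{27267977} \approx 1.8337 \cdot 10^{-6}$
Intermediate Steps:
$F{\left(C \right)} = -2 + \frac{6 + C}{-1 + C}$ ($F{\left(C \right)} = -2 + \frac{C + 6}{C - 1} = -2 + \frac{6 + C}{-1 + C}$)
$d{\left(U,b \right)} = b^{2}$ ($d{\left(U,b \right)} = b b = b^{2}$)
$G{\left(J \right)} = \frac{538 + J}{2 J}$
$\frac{1}{G{\left(d{\left(22,F{\left(3 \right)} \right)} \right)} + 545316} = \frac{1}{\frac{538 + \left(\frac{8 - 3}{-1 + 3}\right)^{2}}{2 \left(\frac{8 - 3}{-1 + 3}\right)^{2}} + 545316} = \frac{1}{\frac{538 + \left(\frac{8 - 3}{2}\right)^{2}}{2 \left(\frac{8 - 3}{2}\right)^{2}} + 545316} = \frac{1}{\frac{538 + \left(\frac{1}{2} \cdot 5\right)^{2}}{2 \left(\frac{1}{2} \cdot 5\right)^{2}} + 545316} = \frac{1}{\frac{538 + \left(\frac{5}{2}\right)^{2}}{2 \left(\frac{5}{2}\right)^{2}} + 545316} = \frac{1}{\frac{538 + \frac{25}{4}}{2 \cdot \frac{25}{4}} + 545316} = \frac{1}{\frac{1}{2} \cdot \frac{4}{25} \cdot \frac{2177}{4} + 545316} = \frac{1}{\frac{2177}{50} + 545316} = \frac{1}{\frac{27267977}{50}} = \frac{50}{27267977}$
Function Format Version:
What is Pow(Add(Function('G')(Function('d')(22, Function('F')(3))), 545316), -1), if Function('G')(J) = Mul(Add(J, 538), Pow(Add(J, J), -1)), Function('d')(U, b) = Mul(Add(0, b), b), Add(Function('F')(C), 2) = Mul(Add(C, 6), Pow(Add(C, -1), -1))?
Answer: Rational(50, 27267977) ≈ 1.8337e-6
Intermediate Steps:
Function('F')(C) = Add(-2, Mul(Pow(Add(-1, C), -1), Add(6, C))) (Function('F')(C) = Add(-2, Mul(Add(C, 6), Pow(Add(C, -1), -1))) = Add(-2, Mul(Add(6, C), Pow(Add(-1, C), -1))) = Add(-2, Mul(Pow(Add(-1, C), -1), Add(6, C))))
Function('d')(U, b) = Pow(b, 2) (Function('d')(U, b) = Mul(b, b) = Pow(b, 2))
Function('G')(J) = Mul(Rational(1, 2), Pow(J, -1), Add(538, J)) (Function('G')(J) = Mul(Add(538, J), Pow(Mul(2, J), -1)) = Mul(Add(538, J), Mul(Rational(1, 2), Pow(J, -1))) = Mul(Rational(1, 2), Pow(J, -1), Add(538, J)))
Pow(Add(Function('G')(Function('d')(22, Function('F')(3))), 545316), -1) = Pow(Add(Mul(Rational(1, 2), Pow(Pow(Mul(Pow(Add(-1, 3), -1), Add(8, Mul(-1, 3))), 2), -1), Add(538, Pow(Mul(Pow(Add(-1, 3), -1), Add(8, Mul(-1, 3))), 2))), 545316), -1) = Pow(Add(Mul(Rational(1, 2), Pow(Pow(Mul(Pow(2, -1), Add(8, -3)), 2), -1), Add(538, Pow(Mul(Pow(2, -1), Add(8, -3)), 2))), 545316), -1) = Pow(Add(Mul(Rational(1, 2), Pow(Pow(Mul(Rational(1, 2), 5), 2), -1), Add(538, Pow(Mul(Rational(1, 2), 5), 2))), 545316), -1) = Pow(Add(Mul(Rational(1, 2), Pow(Pow(Rational(5, 2), 2), -1), Add(538, Pow(Rational(5, 2), 2))), 545316), -1) = Pow(Add(Mul(Rational(1, 2), Pow(Rational(25, 4), -1), Add(538, Rational(25, 4))), 545316), -1) = Pow(Add(Mul(Rational(1, 2), Rational(4, 25), Rational(2177, 4)), 545316), -1) = Pow(Add(Rational(2177, 50), 545316), -1) = Pow(Rational(27267977, 50), -1) = Rational(50, 27267977)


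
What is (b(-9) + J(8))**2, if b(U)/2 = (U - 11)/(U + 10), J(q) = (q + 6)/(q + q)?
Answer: 97969/64 ≈ 1530.8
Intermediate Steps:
J(q) = (6 + q)/(2*q) (J(q) = (6 + q)/((2*q)) = (6 + q)*(1/(2*q)) = (6 + q)/(2*q))
b(U) = 2*(-11 + U)/(10 + U) (b(U) = 2*((U - 11)/(U + 10)) = 2*((-11 + U)/(10 + U)) = 2*(-11 + U)/(10 + U))
(b(-9) + J(8))**2 = (2*(-11 - 9)/(10 - 9) + (1/2)*(6 + 8)/8)**2 = (2*(-20)/1 + (1/2)*(1/8)*14)**2 = (2*1*(-20) + 7/8)**2 = (-40 + 7/8)**2 = (-313/8)**2 = 97969/64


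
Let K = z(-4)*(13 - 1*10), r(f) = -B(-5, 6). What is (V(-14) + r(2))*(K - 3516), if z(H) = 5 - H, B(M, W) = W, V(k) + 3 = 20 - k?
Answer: -87225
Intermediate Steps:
V(k) = 17 - k (V(k) = -3 + (20 - k) = 17 - k)
r(f) = -6 (r(f) = -1*6 = -6)
K = 27 (K = (5 - 1*(-4))*(13 - 1*10) = (5 + 4)*(13 - 10) = 9*3 = 27)
(V(-14) + r(2))*(K - 3516) = ((17 - 1*(-14)) - 6)*(27 - 3516) = ((17 + 14) - 6)*(-3489) = (31 - 6)*(-3489) = 25*(-3489) = -87225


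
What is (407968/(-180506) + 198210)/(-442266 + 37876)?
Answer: -8944421573/18248705335 ≈ -0.49014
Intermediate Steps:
(407968/(-180506) + 198210)/(-442266 + 37876) = (407968*(-1/180506) + 198210)/(-404390) = (-203984/90253 + 198210)*(-1/404390) = (17888843146/90253)*(-1/404390) = -8944421573/18248705335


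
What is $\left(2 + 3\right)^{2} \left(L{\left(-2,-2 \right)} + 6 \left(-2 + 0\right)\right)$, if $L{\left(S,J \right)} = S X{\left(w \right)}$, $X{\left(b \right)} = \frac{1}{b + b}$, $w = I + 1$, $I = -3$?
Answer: $- \frac{575}{2} \approx -287.5$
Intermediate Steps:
$w = -2$ ($w = -3 + 1 = -2$)
$X{\left(b \right)} = \frac{1}{2 b}$
$L{\left(S,J \right)} = - \frac{S}{4}$ ($L{\left(S,J \right)} = S \frac{1}{2 \left(-2\right)} = S \frac{1}{2} \left(- \frac{1}{2}\right) = S \left(- \frac{1}{4}\right) = - \frac{S}{4}$)
$\left(2 + 3\right)^{2} \left(L{\left(-2,-2 \right)} + 6 \left(-2 + 0\right)\right) = \left(2 + 3\right)^{2} \left(\left(- \frac{1}{4}\right) \left(-2\right) + 6 \left(-2 + 0\right)\right) = 5^{2} \left(\frac{1}{2} + 6 \left(-2\right)\right) = 25 \left(\frac{1}{2} - 12\right) = 25 \left(- \frac{23}{2}\right) = - \frac{575}{2}$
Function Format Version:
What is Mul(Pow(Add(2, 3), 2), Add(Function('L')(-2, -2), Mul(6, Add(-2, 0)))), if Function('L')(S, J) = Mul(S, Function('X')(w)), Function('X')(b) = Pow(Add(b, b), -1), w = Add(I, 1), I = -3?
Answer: Rational(-575, 2) ≈ -287.50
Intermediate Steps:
w = -2 (w = Add(-3, 1) = -2)
Function('X')(b) = Mul(Rational(1, 2), Pow(b, -1)) (Function('X')(b) = Pow(Mul(2, b), -1) = Mul(Rational(1, 2), Pow(b, -1)))
Function('L')(S, J) = Mul(Rational(-1, 4), S) (Function('L')(S, J) = Mul(S, Mul(Rational(1, 2), Pow(-2, -1))) = Mul(S, Mul(Rational(1, 2), Rational(-1, 2))) = Mul(S, Rational(-1, 4)) = Mul(Rational(-1, 4), S))
Mul(Pow(Add(2, 3), 2), Add(Function('L')(-2, -2), Mul(6, Add(-2, 0)))) = Mul(Pow(Add(2, 3), 2), Add(Mul(Rational(-1, 4), -2), Mul(6, Add(-2, 0)))) = Mul(Pow(5, 2), Add(Rational(1, 2), Mul(6, -2))) = Mul(25, Add(Rational(1, 2), -12)) = Mul(25, Rational(-23, 2)) = Rational(-575, 2)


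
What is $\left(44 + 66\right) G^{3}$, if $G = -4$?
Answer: $-7040$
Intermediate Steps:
$\left(44 + 66\right) G^{3} = \left(44 + 66\right) \left(-4\right)^{3} = 110 \left(-64\right) = -7040$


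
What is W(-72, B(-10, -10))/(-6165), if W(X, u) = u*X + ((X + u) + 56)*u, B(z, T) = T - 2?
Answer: -80/411 ≈ -0.19465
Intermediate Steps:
B(z, T) = -2 + T
W(X, u) = X*u + u*(56 + X + u) (W(X, u) = X*u + (56 + X + u)*u = X*u + u*(56 + X + u))
W(-72, B(-10, -10))/(-6165) = ((-2 - 10)*(56 + (-2 - 10) + 2*(-72)))/(-6165) = -12*(56 - 12 - 144)*(-1/6165) = -12*(-100)*(-1/6165) = 1200*(-1/6165) = -80/411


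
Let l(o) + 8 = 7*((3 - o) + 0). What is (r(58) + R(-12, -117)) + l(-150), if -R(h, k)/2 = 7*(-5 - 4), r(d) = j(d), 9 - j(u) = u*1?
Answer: 1140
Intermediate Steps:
j(u) = 9 - u
r(d) = 9 - d
R(h, k) = 126 (R(h, k) = -14*(-5 - 4) = -14*(-9) = -2*(-63) = 126)
l(o) = 13 - 7*o (l(o) = -8 + 7*((3 - o) + 0) = -8 + 7*(3 - o) = -8 + (21 - 7*o) = 13 - 7*o)
(r(58) + R(-12, -117)) + l(-150) = ((9 - 1*58) + 126) + (13 - 7*(-150)) = ((9 - 58) + 126) + (13 + 1050) = (-49 + 126) + 1063 = 77 + 1063 = 1140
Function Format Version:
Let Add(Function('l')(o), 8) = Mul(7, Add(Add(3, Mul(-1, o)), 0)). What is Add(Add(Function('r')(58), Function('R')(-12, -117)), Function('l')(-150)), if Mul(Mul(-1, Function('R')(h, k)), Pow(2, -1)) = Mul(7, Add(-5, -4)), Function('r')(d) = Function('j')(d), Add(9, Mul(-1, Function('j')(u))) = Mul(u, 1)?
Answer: 1140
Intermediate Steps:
Function('j')(u) = Add(9, Mul(-1, u)) (Function('j')(u) = Add(9, Mul(-1, Mul(u, 1))) = Add(9, Mul(-1, u)))
Function('r')(d) = Add(9, Mul(-1, d))
Function('R')(h, k) = 126 (Function('R')(h, k) = Mul(-2, Mul(7, Add(-5, -4))) = Mul(-2, Mul(7, -9)) = Mul(-2, -63) = 126)
Function('l')(o) = Add(13, Mul(-7, o)) (Function('l')(o) = Add(-8, Mul(7, Add(Add(3, Mul(-1, o)), 0))) = Add(-8, Mul(7, Add(3, Mul(-1, o)))) = Add(-8, Add(21, Mul(-7, o))) = Add(13, Mul(-7, o)))
Add(Add(Function('r')(58), Function('R')(-12, -117)), Function('l')(-150)) = Add(Add(Add(9, Mul(-1, 58)), 126), Add(13, Mul(-7, -150))) = Add(Add(Add(9, -58), 126), Add(13, 1050)) = Add(Add(-49, 126), 1063) = Add(77, 1063) = 1140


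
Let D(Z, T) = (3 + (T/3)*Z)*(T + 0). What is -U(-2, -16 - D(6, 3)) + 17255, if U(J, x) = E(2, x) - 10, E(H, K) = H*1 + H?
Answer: 17261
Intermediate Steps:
E(H, K) = 2*H (E(H, K) = H + H = 2*H)
D(Z, T) = T*(3 + T*Z/3) (D(Z, T) = (3 + (T*(⅓))*Z)*T = (3 + (T/3)*Z)*T = (3 + T*Z/3)*T = T*(3 + T*Z/3))
U(J, x) = -6 (U(J, x) = 2*2 - 10 = 4 - 10 = -6)
-U(-2, -16 - D(6, 3)) + 17255 = -1*(-6) + 17255 = 6 + 17255 = 17261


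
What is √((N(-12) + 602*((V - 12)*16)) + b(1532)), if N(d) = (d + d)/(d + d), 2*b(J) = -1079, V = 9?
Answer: 3*I*√13082/2 ≈ 171.56*I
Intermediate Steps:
b(J) = -1079/2 (b(J) = (½)*(-1079) = -1079/2)
N(d) = 1 (N(d) = (2*d)/((2*d)) = (2*d)*(1/(2*d)) = 1)
√((N(-12) + 602*((V - 12)*16)) + b(1532)) = √((1 + 602*((9 - 12)*16)) - 1079/2) = √((1 + 602*(-3*16)) - 1079/2) = √((1 + 602*(-48)) - 1079/2) = √((1 - 28896) - 1079/2) = √(-28895 - 1079/2) = √(-58869/2) = 3*I*√13082/2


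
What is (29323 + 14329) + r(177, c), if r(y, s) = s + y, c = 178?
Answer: 44007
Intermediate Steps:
(29323 + 14329) + r(177, c) = (29323 + 14329) + (178 + 177) = 43652 + 355 = 44007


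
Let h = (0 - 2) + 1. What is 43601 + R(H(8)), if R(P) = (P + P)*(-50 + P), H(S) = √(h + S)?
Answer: 43615 - 100*√7 ≈ 43350.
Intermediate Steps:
h = -1 (h = -2 + 1 = -1)
H(S) = √(-1 + S)
R(P) = 2*P*(-50 + P) (R(P) = (2*P)*(-50 + P) = 2*P*(-50 + P))
43601 + R(H(8)) = 43601 + 2*√(-1 + 8)*(-50 + √(-1 + 8)) = 43601 + 2*√7*(-50 + √7)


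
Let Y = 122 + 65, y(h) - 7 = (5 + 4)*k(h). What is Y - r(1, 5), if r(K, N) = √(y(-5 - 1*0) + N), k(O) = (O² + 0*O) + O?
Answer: 187 - 8*√3 ≈ 173.14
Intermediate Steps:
k(O) = O + O² (k(O) = (O² + 0) + O = O² + O = O + O²)
y(h) = 7 + 9*h*(1 + h) (y(h) = 7 + (5 + 4)*(h*(1 + h)) = 7 + 9*(h*(1 + h)) = 7 + 9*h*(1 + h))
r(K, N) = √(187 + N) (r(K, N) = √((7 + 9*(-5 - 1*0)*(1 + (-5 - 1*0))) + N) = √((7 + 9*(-5 + 0)*(1 + (-5 + 0))) + N) = √((7 + 9*(-5)*(1 - 5)) + N) = √((7 + 9*(-5)*(-4)) + N) = √((7 + 180) + N) = √(187 + N))
Y = 187
Y - r(1, 5) = 187 - √(187 + 5) = 187 - √192 = 187 - 8*√3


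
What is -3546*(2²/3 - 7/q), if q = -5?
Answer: -48462/5 ≈ -9692.4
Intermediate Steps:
-3546*(2²/3 - 7/q) = -3546*(2²/3 - 7/(-5)) = -3546*(4*(⅓) - 7*(-⅕)) = -3546*(4/3 + 7/5) = -3546*41/15 = -48462/5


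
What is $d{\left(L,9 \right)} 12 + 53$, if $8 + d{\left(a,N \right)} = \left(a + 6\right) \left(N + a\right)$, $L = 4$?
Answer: $1517$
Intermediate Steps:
$d{\left(a,N \right)} = -8 + \left(6 + a\right) \left(N + a\right)$ ($d{\left(a,N \right)} = -8 + \left(a + 6\right) \left(N + a\right) = -8 + \left(6 + a\right) \left(N + a\right)$)
$d{\left(L,9 \right)} 12 + 53 = \left(-8 + 4^{2} + 6 \cdot 9 + 6 \cdot 4 + 9 \cdot 4\right) 12 + 53 = \left(-8 + 16 + 54 + 24 + 36\right) 12 + 53 = 122 \cdot 12 + 53 = 1464 + 53 = 1517$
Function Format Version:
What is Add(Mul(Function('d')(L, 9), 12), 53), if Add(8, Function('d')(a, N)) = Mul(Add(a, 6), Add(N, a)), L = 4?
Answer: 1517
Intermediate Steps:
Function('d')(a, N) = Add(-8, Mul(Add(6, a), Add(N, a))) (Function('d')(a, N) = Add(-8, Mul(Add(a, 6), Add(N, a))) = Add(-8, Mul(Add(6, a), Add(N, a))))
Add(Mul(Function('d')(L, 9), 12), 53) = Add(Mul(Add(-8, Pow(4, 2), Mul(6, 9), Mul(6, 4), Mul(9, 4)), 12), 53) = Add(Mul(Add(-8, 16, 54, 24, 36), 12), 53) = Add(Mul(122, 12), 53) = Add(1464, 53) = 1517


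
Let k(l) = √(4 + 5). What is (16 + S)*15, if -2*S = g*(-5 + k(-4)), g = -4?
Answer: 180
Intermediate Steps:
k(l) = 3 (k(l) = √9 = 3)
S = -4 (S = -(-2)*(-5 + 3) = -(-2)*(-2) = -½*8 = -4)
(16 + S)*15 = (16 - 4)*15 = 12*15 = 180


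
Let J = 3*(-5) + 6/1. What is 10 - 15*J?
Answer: 145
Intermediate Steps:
J = -9 (J = -15 + 6*1 = -15 + 6 = -9)
10 - 15*J = 10 - 15*(-9) = 10 + 135 = 145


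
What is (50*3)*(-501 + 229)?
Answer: -40800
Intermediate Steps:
(50*3)*(-501 + 229) = 150*(-272) = -40800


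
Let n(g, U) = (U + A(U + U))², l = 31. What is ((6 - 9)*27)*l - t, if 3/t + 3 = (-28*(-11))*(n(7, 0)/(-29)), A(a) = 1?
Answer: -991758/395 ≈ -2510.8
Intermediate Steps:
n(g, U) = (1 + U)² (n(g, U) = (U + 1)² = (1 + U)²)
t = -87/395 (t = 3/(-3 + (-28*(-11))*((1 + 0)²/(-29))) = 3/(-3 + 308*(1²*(-1/29))) = 3/(-3 + 308*(1*(-1/29))) = 3/(-3 + 308*(-1/29)) = 3/(-3 - 308/29) = 3/(-395/29) = 3*(-29/395) = -87/395 ≈ -0.22025)
((6 - 9)*27)*l - t = ((6 - 9)*27)*31 - 1*(-87/395) = -3*27*31 + 87/395 = -81*31 + 87/395 = -2511 + 87/395 = -991758/395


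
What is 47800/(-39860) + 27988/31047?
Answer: -18422246/61876671 ≈ -0.29773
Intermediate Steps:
47800/(-39860) + 27988/31047 = 47800*(-1/39860) + 27988*(1/31047) = -2390/1993 + 27988/31047 = -18422246/61876671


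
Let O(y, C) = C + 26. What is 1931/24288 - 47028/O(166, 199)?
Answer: -42288207/202400 ≈ -208.93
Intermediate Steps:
O(y, C) = 26 + C
1931/24288 - 47028/O(166, 199) = 1931/24288 - 47028/(26 + 199) = 1931*(1/24288) - 47028/225 = 1931/24288 - 47028*1/225 = 1931/24288 - 15676/75 = -42288207/202400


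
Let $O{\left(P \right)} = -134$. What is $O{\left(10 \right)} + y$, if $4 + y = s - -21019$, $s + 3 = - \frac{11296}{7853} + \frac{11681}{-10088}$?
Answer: $\frac{1653771689251}{79221064} \approx 20875.0$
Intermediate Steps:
$s = - \frac{443348133}{79221064}$ ($s = -3 + \left(- \frac{11296}{7853} + \frac{11681}{-10088}\right) = -3 + \left(\left(-11296\right) \frac{1}{7853} + 11681 \left(- \frac{1}{10088}\right)\right) = -3 - \frac{205684941}{79221064} = - \frac{443348133}{79221064} \approx -5.5963$)
$y = \frac{1664387311827}{79221064}$ ($y = -4 - - \frac{1664704196083}{79221064} = -4 + \left(- \frac{443348133}{79221064} + 21019\right) = -4 + \frac{1664704196083}{79221064} = \frac{1664387311827}{79221064} \approx 21009.0$)
$O{\left(10 \right)} + y = -134 + \frac{1664387311827}{79221064} = \frac{1653771689251}{79221064}$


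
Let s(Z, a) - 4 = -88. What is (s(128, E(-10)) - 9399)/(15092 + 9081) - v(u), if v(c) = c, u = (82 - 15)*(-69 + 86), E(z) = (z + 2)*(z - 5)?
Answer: -27542530/24173 ≈ -1139.4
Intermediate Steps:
E(z) = (-5 + z)*(2 + z) (E(z) = (2 + z)*(-5 + z) = (-5 + z)*(2 + z))
s(Z, a) = -84 (s(Z, a) = 4 - 88 = -84)
u = 1139 (u = 67*17 = 1139)
(s(128, E(-10)) - 9399)/(15092 + 9081) - v(u) = (-84 - 9399)/(15092 + 9081) - 1*1139 = -9483/24173 - 1139 = -27542530/24173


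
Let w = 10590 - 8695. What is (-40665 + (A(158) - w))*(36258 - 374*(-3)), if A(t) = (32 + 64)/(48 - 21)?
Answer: -4772279680/3 ≈ -1.5908e+9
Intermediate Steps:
A(t) = 32/9 (A(t) = 96/27 = 96*(1/27) = 32/9)
w = 1895
(-40665 + (A(158) - w))*(36258 - 374*(-3)) = (-40665 + (32/9 - 1*1895))*(36258 - 374*(-3)) = (-40665 + (32/9 - 1895))*(36258 + 1122) = (-40665 - 17023/9)*37380 = -383008/9*37380 = -4772279680/3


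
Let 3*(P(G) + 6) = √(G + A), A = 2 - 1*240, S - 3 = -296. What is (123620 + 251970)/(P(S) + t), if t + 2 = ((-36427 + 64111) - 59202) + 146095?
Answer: 4303097071/1312605582 - 37559*I*√59/1312605582 ≈ 3.2783 - 0.00021979*I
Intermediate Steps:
S = -293 (S = 3 - 296 = -293)
A = -238 (A = 2 - 240 = -238)
P(G) = -6 + √(-238 + G)/3 (P(G) = -6 + √(G - 238)/3 = -6 + √(-238 + G)/3)
t = 114575 (t = -2 + (((-36427 + 64111) - 59202) + 146095) = -2 + ((27684 - 59202) + 146095) = -2 + (-31518 + 146095) = -2 + 114577 = 114575)
(123620 + 251970)/(P(S) + t) = (123620 + 251970)/((-6 + √(-238 - 293)/3) + 114575) = 375590/((-6 + √(-531)/3) + 114575) = 375590/((-6 + (3*I*√59)/3) + 114575) = 375590/((-6 + I*√59) + 114575) = 375590/(114569 + I*√59)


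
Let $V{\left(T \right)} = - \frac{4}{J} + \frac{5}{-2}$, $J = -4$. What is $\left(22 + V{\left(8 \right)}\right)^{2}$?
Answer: $\frac{1681}{4} \approx 420.25$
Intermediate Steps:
$V{\left(T \right)} = - \frac{3}{2}$ ($V{\left(T \right)} = - \frac{4}{-4} + \frac{5}{-2} = \left(-4\right) \left(- \frac{1}{4}\right) + 5 \left(- \frac{1}{2}\right) = 1 - \frac{5}{2} = - \frac{3}{2}$)
$\left(22 + V{\left(8 \right)}\right)^{2} = \left(22 - \frac{3}{2}\right)^{2} = \left(\frac{41}{2}\right)^{2} = \frac{1681}{4}$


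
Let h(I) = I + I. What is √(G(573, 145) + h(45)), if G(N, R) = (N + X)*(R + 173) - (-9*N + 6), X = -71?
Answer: √164877 ≈ 406.05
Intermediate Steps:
h(I) = 2*I
G(N, R) = -6 + 9*N + (-71 + N)*(173 + R) (G(N, R) = (N - 71)*(R + 173) - (-9*N + 6) = (-71 + N)*(173 + R) - (6 - 9*N) = (-71 + N)*(173 + R) + (-6 + 9*N) = -6 + 9*N + (-71 + N)*(173 + R))
√(G(573, 145) + h(45)) = √((-12289 - 71*145 + 182*573 + 573*145) + 2*45) = √((-12289 - 10295 + 104286 + 83085) + 90) = √(164787 + 90) = √164877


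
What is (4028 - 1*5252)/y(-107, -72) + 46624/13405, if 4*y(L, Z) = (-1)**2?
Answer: -65584256/13405 ≈ -4892.5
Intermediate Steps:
y(L, Z) = 1/4 (y(L, Z) = (1/4)*(-1)**2 = (1/4)*1 = 1/4)
(4028 - 1*5252)/y(-107, -72) + 46624/13405 = (4028 - 1*5252)/(1/4) + 46624/13405 = (4028 - 5252)*4 + 46624*(1/13405) = -1224*4 + 46624/13405 = -4896 + 46624/13405 = -65584256/13405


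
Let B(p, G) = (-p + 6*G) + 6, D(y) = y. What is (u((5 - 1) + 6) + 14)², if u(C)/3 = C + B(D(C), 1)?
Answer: 2500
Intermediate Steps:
B(p, G) = 6 - p + 6*G
u(C) = 36 (u(C) = 3*(C + (6 - C + 6*1)) = 3*(C + (6 - C + 6)) = 3*(C + (12 - C)) = 3*12 = 36)
(u((5 - 1) + 6) + 14)² = (36 + 14)² = 50² = 2500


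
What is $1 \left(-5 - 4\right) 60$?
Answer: $-540$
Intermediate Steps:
$1 \left(-5 - 4\right) 60 = 1 \left(-9\right) 60 = \left(-9\right) 60 = -540$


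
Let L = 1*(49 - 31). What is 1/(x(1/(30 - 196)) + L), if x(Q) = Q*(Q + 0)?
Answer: 27556/496009 ≈ 0.055555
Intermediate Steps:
x(Q) = Q² (x(Q) = Q*Q = Q²)
L = 18 (L = 1*18 = 18)
1/(x(1/(30 - 196)) + L) = 1/((1/(30 - 196))² + 18) = 1/((1/(-166))² + 18) = 1/((-1/166)² + 18) = 1/(1/27556 + 18) = 1/(496009/27556) = 27556/496009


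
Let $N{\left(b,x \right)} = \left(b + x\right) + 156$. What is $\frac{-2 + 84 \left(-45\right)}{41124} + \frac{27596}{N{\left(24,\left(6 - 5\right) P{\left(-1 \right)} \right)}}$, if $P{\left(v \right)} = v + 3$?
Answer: $\frac{283542395}{1871142} \approx 151.53$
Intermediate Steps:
$P{\left(v \right)} = 3 + v$
$N{\left(b,x \right)} = 156 + b + x$
$\frac{-2 + 84 \left(-45\right)}{41124} + \frac{27596}{N{\left(24,\left(6 - 5\right) P{\left(-1 \right)} \right)}} = \frac{-2 + 84 \left(-45\right)}{41124} + \frac{27596}{156 + 24 + \left(6 - 5\right) \left(3 - 1\right)} = \left(-2 - 3780\right) \frac{1}{41124} + \frac{27596}{156 + 24 + 1 \cdot 2} = \left(-3782\right) \frac{1}{41124} + \frac{27596}{156 + 24 + 2} = - \frac{1891}{20562} + \frac{27596}{182} = - \frac{1891}{20562} + 27596 \cdot \frac{1}{182} = - \frac{1891}{20562} + \frac{13798}{91} = \frac{283542395}{1871142}$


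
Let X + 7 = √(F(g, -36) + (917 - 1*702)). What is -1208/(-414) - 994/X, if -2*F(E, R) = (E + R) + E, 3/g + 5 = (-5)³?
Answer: -172790288/4952061 - 994*√3938090/23923 ≈ -117.35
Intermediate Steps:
g = -3/130 (g = 3/(-5 + (-5)³) = 3/(-5 - 125) = 3/(-130) = 3*(-1/130) = -3/130 ≈ -0.023077)
F(E, R) = -E - R/2 (F(E, R) = -((E + R) + E)/2 = -(R + 2*E)/2 = -E - R/2)
X = -7 + √3938090/130 (X = -7 + √((-1*(-3/130) - ½*(-36)) + (917 - 1*702)) = -7 + √((3/130 + 18) + (917 - 702)) = -7 + √(2343/130 + 215) = -7 + √(30293/130) = -7 + √3938090/130 ≈ 8.2651)
-1208/(-414) - 994/X = -1208/(-414) - 994/(-7 + √3938090/130) = -1208*(-1/414) - 994/(-7 + √3938090/130) = 604/207 - 994/(-7 + √3938090/130)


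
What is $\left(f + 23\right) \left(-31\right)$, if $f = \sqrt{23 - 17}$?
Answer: $-713 - 31 \sqrt{6} \approx -788.93$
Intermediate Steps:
$f = \sqrt{6} \approx 2.4495$
$\left(f + 23\right) \left(-31\right) = \left(\sqrt{6} + 23\right) \left(-31\right) = \left(23 + \sqrt{6}\right) \left(-31\right) = -713 - 31 \sqrt{6}$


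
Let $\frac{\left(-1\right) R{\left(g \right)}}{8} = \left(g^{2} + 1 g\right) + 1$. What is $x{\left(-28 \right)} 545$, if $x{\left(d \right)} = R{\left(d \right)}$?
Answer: $-3300520$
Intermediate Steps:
$R{\left(g \right)} = -8 - 8 g - 8 g^{2}$ ($R{\left(g \right)} = - 8 \left(\left(g^{2} + 1 g\right) + 1\right) = - 8 \left(\left(g^{2} + g\right) + 1\right) = - 8 \left(\left(g + g^{2}\right) + 1\right) = - 8 \left(1 + g + g^{2}\right) = -8 - 8 g - 8 g^{2}$)
$x{\left(d \right)} = -8 - 8 d - 8 d^{2}$
$x{\left(-28 \right)} 545 = \left(-8 - -224 - 8 \left(-28\right)^{2}\right) 545 = \left(-8 + 224 - 6272\right) 545 = \left(-6056\right) 545 = -3300520$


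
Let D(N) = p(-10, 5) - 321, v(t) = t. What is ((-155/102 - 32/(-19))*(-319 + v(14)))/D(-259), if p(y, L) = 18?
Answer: 97295/587214 ≈ 0.16569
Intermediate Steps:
D(N) = -303 (D(N) = 18 - 321 = -303)
((-155/102 - 32/(-19))*(-319 + v(14)))/D(-259) = ((-155/102 - 32/(-19))*(-319 + 14))/(-303) = ((-155*1/102 - 32*(-1/19))*(-305))*(-1/303) = ((-155/102 + 32/19)*(-305))*(-1/303) = ((319/1938)*(-305))*(-1/303) = -97295/1938*(-1/303) = 97295/587214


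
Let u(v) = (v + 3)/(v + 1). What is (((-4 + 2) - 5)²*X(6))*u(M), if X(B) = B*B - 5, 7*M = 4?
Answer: 37975/11 ≈ 3452.3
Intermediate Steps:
M = 4/7 (M = (⅐)*4 = 4/7 ≈ 0.57143)
u(v) = (3 + v)/(1 + v)
X(B) = -5 + B² (X(B) = B² - 5 = -5 + B²)
(((-4 + 2) - 5)²*X(6))*u(M) = (((-4 + 2) - 5)²*(-5 + 6²))*((3 + 4/7)/(1 + 4/7)) = ((-2 - 5)²*(-5 + 36))*((25/7)/(11/7)) = ((-7)²*31)*((7/11)*(25/7)) = (49*31)*(25/11) = 1519*(25/11) = 37975/11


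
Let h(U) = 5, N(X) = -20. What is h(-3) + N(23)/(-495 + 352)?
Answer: 735/143 ≈ 5.1399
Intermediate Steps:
h(-3) + N(23)/(-495 + 352) = 5 - 20/(-495 + 352) = 5 - 20/(-143) = 5 - 20*(-1/143) = 5 + 20/143 = 735/143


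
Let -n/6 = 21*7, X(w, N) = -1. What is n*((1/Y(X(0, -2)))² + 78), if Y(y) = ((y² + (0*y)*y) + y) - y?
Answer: -69678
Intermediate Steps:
n = -882 (n = -126*7 = -6*147 = -882)
Y(y) = y² (Y(y) = ((y² + 0*y) + y) - y = ((y² + 0) + y) - y = (y² + y) - y = (y + y²) - y = y²)
n*((1/Y(X(0, -2)))² + 78) = -882*((1/((-1)²))² + 78) = -882*((1/1)² + 78) = -882*(1² + 78) = -882*(1 + 78) = -882*79 = -69678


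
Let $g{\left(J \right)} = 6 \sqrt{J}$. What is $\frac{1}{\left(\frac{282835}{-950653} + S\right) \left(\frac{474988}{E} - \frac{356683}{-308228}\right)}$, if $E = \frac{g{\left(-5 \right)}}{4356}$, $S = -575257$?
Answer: $- \frac{130643117442354715}{1544567392091519583653673124177279655674} - \frac{3893099209484776788577872 i \sqrt{5}}{772283696045759791826836562088639827837} \approx -8.4582 \cdot 10^{-23} - 1.1272 \cdot 10^{-14} i$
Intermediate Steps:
$E = \frac{i \sqrt{5}}{726}$ ($E = \frac{6 \sqrt{-5}}{4356} = \frac{6 i \sqrt{5}}{4356} = \frac{i \sqrt{5}}{726} \approx 0.00308 i$)
$\frac{1}{\left(\frac{282835}{-950653} + S\right) \left(\frac{474988}{E} - \frac{356683}{-308228}\right)} = \frac{1}{\left(\frac{282835}{-950653} - 575257\right) \left(\frac{474988}{\frac{1}{726} i \sqrt{5}} - \frac{356683}{-308228}\right)} = \frac{1}{\left(282835 \left(- \frac{1}{950653}\right) - 575257\right) \left(474988 \left(- \frac{726 i \sqrt{5}}{5}\right) - - \frac{356683}{308228}\right)} = \frac{1}{\left(- \frac{282835}{950653} - 575257\right) \left(- \frac{344841288 i \sqrt{5}}{5} + \frac{356683}{308228}\right)} = \frac{1}{\left(- \frac{546870075656}{950653}\right) \left(\frac{356683}{308228} - \frac{344841288 i \sqrt{5}}{5}\right)} = - \frac{950653}{546870075656 \left(\frac{356683}{308228} - \frac{344841288 i \sqrt{5}}{5}\right)}$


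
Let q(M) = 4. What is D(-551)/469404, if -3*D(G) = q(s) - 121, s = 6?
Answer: 1/12036 ≈ 8.3084e-5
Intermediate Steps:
D(G) = 39 (D(G) = -(4 - 121)/3 = -1/3*(-117) = 39)
D(-551)/469404 = 39/469404 = 39*(1/469404) = 1/12036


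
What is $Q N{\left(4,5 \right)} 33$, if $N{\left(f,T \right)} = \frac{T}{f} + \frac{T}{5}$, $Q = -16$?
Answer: $-1188$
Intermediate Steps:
$N{\left(f,T \right)} = \frac{T}{5} + \frac{T}{f}$ ($N{\left(f,T \right)} = \frac{T}{f} + T \frac{1}{5} = \frac{T}{f} + \frac{T}{5} = \frac{T}{5} + \frac{T}{f}$)
$Q N{\left(4,5 \right)} 33 = - 16 \left(\frac{1}{5} \cdot 5 + \frac{5}{4}\right) 33 = - 16 \left(1 + 5 \cdot \frac{1}{4}\right) 33 = - 16 \left(1 + \frac{5}{4}\right) 33 = \left(-16\right) \frac{9}{4} \cdot 33 = \left(-36\right) 33 = -1188$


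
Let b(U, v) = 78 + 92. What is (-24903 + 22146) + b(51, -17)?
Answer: -2587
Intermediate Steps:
b(U, v) = 170
(-24903 + 22146) + b(51, -17) = (-24903 + 22146) + 170 = -2757 + 170 = -2587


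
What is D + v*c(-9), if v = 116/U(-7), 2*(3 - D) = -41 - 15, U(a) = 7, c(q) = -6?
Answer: -479/7 ≈ -68.429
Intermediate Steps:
D = 31 (D = 3 - (-41 - 15)/2 = 3 - 1/2*(-56) = 3 + 28 = 31)
v = 116/7 ≈ 16.571
D + v*c(-9) = 31 + (116/7)*(-6) = 31 - 696/7 = -479/7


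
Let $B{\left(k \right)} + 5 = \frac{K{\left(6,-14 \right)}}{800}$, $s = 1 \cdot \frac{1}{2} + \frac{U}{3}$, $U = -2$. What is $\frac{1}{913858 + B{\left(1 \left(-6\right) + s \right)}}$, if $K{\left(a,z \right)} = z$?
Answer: $\frac{400}{365541193} \approx 1.0943 \cdot 10^{-6}$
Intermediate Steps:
$s = - \frac{1}{6}$ ($s = 1 \cdot \frac{1}{2} - \frac{2}{3} = \frac{1}{2} - \frac{2}{3} = - \frac{1}{6} \approx -0.16667$)
$B{\left(k \right)} = - \frac{2007}{400}$ ($B{\left(k \right)} = -5 - \frac{14}{800} = -5 - \frac{7}{400} = - \frac{2007}{400}$)
$\frac{1}{913858 + B{\left(1 \left(-6\right) + s \right)}} = \frac{1}{913858 - \frac{2007}{400}} = \frac{1}{\frac{365541193}{400}} = \frac{400}{365541193}$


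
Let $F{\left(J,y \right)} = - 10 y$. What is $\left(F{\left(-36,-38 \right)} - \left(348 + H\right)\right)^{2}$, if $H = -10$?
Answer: $1764$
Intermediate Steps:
$\left(F{\left(-36,-38 \right)} - \left(348 + H\right)\right)^{2} = \left(\left(-10\right) \left(-38\right) - 338\right)^{2} = \left(380 + \left(-348 + 10\right)\right)^{2} = \left(380 - 338\right)^{2} = 42^{2} = 1764$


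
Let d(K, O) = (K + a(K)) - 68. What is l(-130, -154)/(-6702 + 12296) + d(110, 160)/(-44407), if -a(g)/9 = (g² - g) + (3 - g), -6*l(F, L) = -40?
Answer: 897483925/372619137 ≈ 2.4086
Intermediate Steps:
l(F, L) = 20/3 (l(F, L) = -⅙*(-40) = 20/3)
a(g) = -27 - 9*g² + 18*g (a(g) = -9*((g² - g) + (3 - g)) = -9*(3 + g² - 2*g) = -27 - 9*g² + 18*g)
d(K, O) = -95 - 9*K² + 19*K (d(K, O) = (K + (-27 - 9*K² + 18*K)) - 68 = (-27 - 9*K² + 19*K) - 68 = -95 - 9*K² + 19*K)
l(-130, -154)/(-6702 + 12296) + d(110, 160)/(-44407) = 20/(3*(-6702 + 12296)) + (-95 - 9*110² + 19*110)/(-44407) = (20/3)/5594 + (-95 - 9*12100 + 2090)*(-1/44407) = (20/3)*(1/5594) + (-95 - 108900 + 2090)*(-1/44407) = 10/8391 - 106905*(-1/44407) = 10/8391 + 106905/44407 = 897483925/372619137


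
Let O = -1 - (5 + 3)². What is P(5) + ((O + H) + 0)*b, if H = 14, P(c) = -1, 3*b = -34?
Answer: 577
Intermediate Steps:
b = -34/3 (b = (⅓)*(-34) = -34/3 ≈ -11.333)
O = -65 (O = -1 - 1*8² = -1 - 1*64 = -1 - 64 = -65)
P(5) + ((O + H) + 0)*b = -1 + ((-65 + 14) + 0)*(-34/3) = -1 + (-51 + 0)*(-34/3) = -1 - 51*(-34/3) = -1 + 578 = 577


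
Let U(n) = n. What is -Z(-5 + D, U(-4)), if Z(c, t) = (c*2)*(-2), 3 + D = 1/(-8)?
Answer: -65/2 ≈ -32.500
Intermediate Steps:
D = -25/8 (D = -3 + 1/(-8) = -3 - ⅛ = -25/8 ≈ -3.1250)
Z(c, t) = -4*c (Z(c, t) = (2*c)*(-2) = -4*c)
-Z(-5 + D, U(-4)) = -(-4)*(-5 - 25/8) = -(-4)*(-65)/8 = -1*65/2 = -65/2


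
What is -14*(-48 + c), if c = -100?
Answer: 2072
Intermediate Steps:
-14*(-48 + c) = -14*(-48 - 100) = -14*(-148) = 2072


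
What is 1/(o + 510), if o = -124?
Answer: 1/386 ≈ 0.0025907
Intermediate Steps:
1/(o + 510) = 1/(-124 + 510) = 1/386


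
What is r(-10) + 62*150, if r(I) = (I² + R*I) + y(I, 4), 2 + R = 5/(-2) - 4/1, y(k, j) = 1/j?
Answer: 37941/4 ≈ 9485.3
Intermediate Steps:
R = -17/2 (R = -2 + (5/(-2) - 4/1) = -2 + (5*(-½) - 4*1) = -2 + (-5/2 - 4) = -2 - 13/2 = -17/2 ≈ -8.5000)
r(I) = ¼ + I² - 17*I/2 (r(I) = (I² - 17*I/2) + 1/4 = (I² - 17*I/2) + ¼ = ¼ + I² - 17*I/2)
r(-10) + 62*150 = (¼ + (-10)² - 17/2*(-10)) + 62*150 = (¼ + 100 + 85) + 9300 = 741/4 + 9300 = 37941/4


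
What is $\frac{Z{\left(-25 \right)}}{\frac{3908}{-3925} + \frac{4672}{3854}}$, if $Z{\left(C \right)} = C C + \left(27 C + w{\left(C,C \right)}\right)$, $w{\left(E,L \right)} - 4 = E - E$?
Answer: $- \frac{173959925}{819042} \approx -212.39$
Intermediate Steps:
$w{\left(E,L \right)} = 4$ ($w{\left(E,L \right)} = 4 + \left(E - E\right) = 4 + 0 = 4$)
$Z{\left(C \right)} = 4 + C^{2} + 27 C$ ($Z{\left(C \right)} = C C + \left(27 C + 4\right) = C^{2} + \left(4 + 27 C\right) = 4 + C^{2} + 27 C$)
$\frac{Z{\left(-25 \right)}}{\frac{3908}{-3925} + \frac{4672}{3854}} = \frac{4 + \left(-25\right)^{2} + 27 \left(-25\right)}{\frac{3908}{-3925} + \frac{4672}{3854}} = \frac{4 + 625 - 675}{3908 \left(- \frac{1}{3925}\right) + 4672 \cdot \frac{1}{3854}} = - \frac{46}{- \frac{3908}{3925} + \frac{2336}{1927}} = - \frac{46}{\frac{1638084}{7563475}} = \left(-46\right) \frac{7563475}{1638084} = - \frac{173959925}{819042}$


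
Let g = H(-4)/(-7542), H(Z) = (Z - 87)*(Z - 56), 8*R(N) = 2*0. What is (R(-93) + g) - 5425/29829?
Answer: -3773735/4166117 ≈ -0.90582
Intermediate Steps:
R(N) = 0 (R(N) = (2*0)/8 = (1/8)*0 = 0)
H(Z) = (-87 + Z)*(-56 + Z)
g = -910/1257 (g = (4872 + (-4)**2 - 143*(-4))/(-7542) = (4872 + 16 + 572)*(-1/7542) = 5460*(-1/7542) = -910/1257 ≈ -0.72395)
(R(-93) + g) - 5425/29829 = (0 - 910/1257) - 5425/29829 = -910/1257 - 5425*1/29829 = -910/1257 - 5425/29829 = -3773735/4166117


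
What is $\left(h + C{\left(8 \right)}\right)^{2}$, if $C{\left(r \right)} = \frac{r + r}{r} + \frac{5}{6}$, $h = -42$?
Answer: $\frac{55225}{36} \approx 1534.0$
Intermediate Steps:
$C{\left(r \right)} = \frac{17}{6}$ ($C{\left(r \right)} = \frac{2 r}{r} + 5 \cdot \frac{1}{6} = 2 + \frac{5}{6} = \frac{17}{6}$)
$\left(h + C{\left(8 \right)}\right)^{2} = \left(-42 + \frac{17}{6}\right)^{2} = \left(- \frac{235}{6}\right)^{2} = \frac{55225}{36}$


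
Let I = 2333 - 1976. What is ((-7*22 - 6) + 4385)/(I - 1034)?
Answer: -4225/677 ≈ -6.2408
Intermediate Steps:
I = 357
((-7*22 - 6) + 4385)/(I - 1034) = ((-7*22 - 6) + 4385)/(357 - 1034) = ((-154 - 6) + 4385)/(-677) = (-160 + 4385)*(-1/677) = 4225*(-1/677) = -4225/677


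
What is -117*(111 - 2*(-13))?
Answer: -16029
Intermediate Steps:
-117*(111 - 2*(-13)) = -117*(111 + 26) = -117*137 = -16029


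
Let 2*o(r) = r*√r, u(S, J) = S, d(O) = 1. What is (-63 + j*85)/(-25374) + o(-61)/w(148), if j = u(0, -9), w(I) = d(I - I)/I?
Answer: 21/8458 - 4514*I*√61 ≈ 0.0024829 - 35255.0*I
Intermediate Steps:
w(I) = 1/I
j = 0
o(r) = r^(3/2)/2 (o(r) = (r*√r)/2 = r^(3/2)/2)
(-63 + j*85)/(-25374) + o(-61)/w(148) = (-63 + 0*85)/(-25374) + ((-61)^(3/2)/2)/(1/148) = (-63 + 0)*(-1/25374) + ((-61*I*√61)/2)/(1/148) = -63*(-1/25374) - 61*I*√61/2*148 = 21/8458 - 4514*I*√61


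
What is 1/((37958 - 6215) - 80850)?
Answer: -1/49107 ≈ -2.0364e-5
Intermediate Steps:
1/((37958 - 6215) - 80850) = 1/(31743 - 80850) = 1/(-49107) = -1/49107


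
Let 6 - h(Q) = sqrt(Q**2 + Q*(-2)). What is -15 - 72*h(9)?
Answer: -447 + 216*sqrt(7) ≈ 124.48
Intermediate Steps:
h(Q) = 6 - sqrt(Q**2 - 2*Q) (h(Q) = 6 - sqrt(Q**2 + Q*(-2)) = 6 - sqrt(Q**2 - 2*Q))
-15 - 72*h(9) = -15 - 72*(6 - sqrt(9*(-2 + 9))) = -15 - 72*(6 - sqrt(9*7)) = -15 - 72*(6 - sqrt(63)) = -15 - 72*(6 - 3*sqrt(7)) = -15 + (-432 + 216*sqrt(7)) = -447 + 216*sqrt(7)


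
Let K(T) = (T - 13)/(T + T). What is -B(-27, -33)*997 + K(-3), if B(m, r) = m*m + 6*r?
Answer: -1588213/3 ≈ -5.2940e+5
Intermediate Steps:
K(T) = (-13 + T)/(2*T) (K(T) = (-13 + T)/((2*T)) = (-13 + T)*(1/(2*T)) = (-13 + T)/(2*T))
B(m, r) = m**2 + 6*r
-B(-27, -33)*997 + K(-3) = -((-27)**2 + 6*(-33))*997 + (1/2)*(-13 - 3)/(-3) = -(729 - 198)*997 + (1/2)*(-1/3)*(-16) = -1*531*997 + 8/3 = -531*997 + 8/3 = -529407 + 8/3 = -1588213/3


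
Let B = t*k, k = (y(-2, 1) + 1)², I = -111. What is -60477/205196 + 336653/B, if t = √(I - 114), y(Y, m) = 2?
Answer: -60477/205196 - 336653*I/135 ≈ -0.29473 - 2493.7*I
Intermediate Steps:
t = 15*I (t = √(-111 - 114) = √(-225) = 15*I ≈ 15.0*I)
k = 9 (k = (2 + 1)² = 3² = 9)
B = 135*I (B = (15*I)*9 = 135*I ≈ 135.0*I)
-60477/205196 + 336653/B = -60477/205196 + 336653/((135*I)) = -60477*1/205196 + 336653*(-I/135) = -60477/205196 - 336653*I/135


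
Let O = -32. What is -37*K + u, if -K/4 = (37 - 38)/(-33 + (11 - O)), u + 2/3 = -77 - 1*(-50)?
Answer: -637/15 ≈ -42.467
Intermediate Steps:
u = -83/3 (u = -⅔ + (-77 - 1*(-50)) = -⅔ + (-77 + 50) = -⅔ - 27 = -83/3 ≈ -27.667)
K = ⅖ (K = -4*(37 - 38)/(-33 + (11 - 1*(-32))) = -(-4)/(-33 + (11 + 32)) = -(-4)/(-33 + 43) = -(-4)/10 = -4*(-⅒) = ⅖ ≈ 0.40000)
-37*K + u = -37*⅖ - 83/3 = -74/5 - 83/3 = -637/15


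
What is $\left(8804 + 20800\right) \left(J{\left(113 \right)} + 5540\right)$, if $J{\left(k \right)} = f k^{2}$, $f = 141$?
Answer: $53463906276$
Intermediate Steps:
$J{\left(k \right)} = 141 k^{2}$
$\left(8804 + 20800\right) \left(J{\left(113 \right)} + 5540\right) = \left(8804 + 20800\right) \left(141 \cdot 113^{2} + 5540\right) = 29604 \left(141 \cdot 12769 + 5540\right) = 29604 \left(1800429 + 5540\right) = 29604 \cdot 1805969 = 53463906276$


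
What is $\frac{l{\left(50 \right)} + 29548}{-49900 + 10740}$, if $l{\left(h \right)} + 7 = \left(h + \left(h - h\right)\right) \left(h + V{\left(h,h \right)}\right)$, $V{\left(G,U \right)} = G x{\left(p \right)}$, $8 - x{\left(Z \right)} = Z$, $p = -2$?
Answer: $- \frac{57041}{39160} \approx -1.4566$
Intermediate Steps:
$x{\left(Z \right)} = 8 - Z$
$V{\left(G,U \right)} = 10 G$ ($V{\left(G,U \right)} = G \left(8 - -2\right) = G \left(8 + 2\right) = G 10 = 10 G$)
$l{\left(h \right)} = -7 + 11 h^{2}$ ($l{\left(h \right)} = -7 + \left(h + \left(h - h\right)\right) \left(h + 10 h\right) = -7 + \left(h + 0\right) 11 h = -7 + h 11 h = -7 + 11 h^{2}$)
$\frac{l{\left(50 \right)} + 29548}{-49900 + 10740} = \frac{\left(-7 + 11 \cdot 50^{2}\right) + 29548}{-49900 + 10740} = \frac{\left(-7 + 11 \cdot 2500\right) + 29548}{-39160} = \left(\left(-7 + 27500\right) + 29548\right) \left(- \frac{1}{39160}\right) = \left(27493 + 29548\right) \left(- \frac{1}{39160}\right) = 57041 \left(- \frac{1}{39160}\right) = - \frac{57041}{39160}$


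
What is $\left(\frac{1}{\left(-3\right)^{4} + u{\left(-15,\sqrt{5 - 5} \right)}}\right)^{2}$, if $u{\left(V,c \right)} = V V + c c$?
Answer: $\frac{1}{93636} \approx 1.068 \cdot 10^{-5}$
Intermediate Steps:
$u{\left(V,c \right)} = V^{2} + c^{2}$
$\left(\frac{1}{\left(-3\right)^{4} + u{\left(-15,\sqrt{5 - 5} \right)}}\right)^{2} = \left(\frac{1}{\left(-3\right)^{4} + \left(\left(-15\right)^{2} + \left(\sqrt{5 - 5}\right)^{2}\right)}\right)^{2} = \left(\frac{1}{81 + \left(225 + \left(\sqrt{0}\right)^{2}\right)}\right)^{2} = \left(\frac{1}{81 + \left(225 + 0^{2}\right)}\right)^{2} = \left(\frac{1}{81 + \left(225 + 0\right)}\right)^{2} = \left(\frac{1}{81 + 225}\right)^{2} = \left(\frac{1}{306}\right)^{2} = \frac{1}{93636}$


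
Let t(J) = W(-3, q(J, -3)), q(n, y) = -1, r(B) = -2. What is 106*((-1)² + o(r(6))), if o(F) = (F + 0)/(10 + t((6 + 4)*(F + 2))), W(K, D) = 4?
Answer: 636/7 ≈ 90.857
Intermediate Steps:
t(J) = 4
o(F) = F/14 (o(F) = (F + 0)/(10 + 4) = F/14)
106*((-1)² + o(r(6))) = 106*((-1)² + (1/14)*(-2)) = 106*(1 - ⅐) = 106*(6/7) = 636/7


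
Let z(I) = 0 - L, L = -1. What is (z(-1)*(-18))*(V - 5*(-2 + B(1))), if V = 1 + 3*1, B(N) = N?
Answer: -162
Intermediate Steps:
z(I) = 1 (z(I) = 0 - 1*(-1) = 0 + 1 = 1)
V = 4 (V = 1 + 3 = 4)
(z(-1)*(-18))*(V - 5*(-2 + B(1))) = (1*(-18))*(4 - 5*(-2 + 1)) = -18*(4 - 5*(-1)) = -18*(4 + 5) = -18*9 = -162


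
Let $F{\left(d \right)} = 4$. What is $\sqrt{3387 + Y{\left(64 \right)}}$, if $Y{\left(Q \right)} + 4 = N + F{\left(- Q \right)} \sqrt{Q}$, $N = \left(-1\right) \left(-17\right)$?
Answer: $2 \sqrt{858} \approx 58.583$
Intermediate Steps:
$N = 17$
$Y{\left(Q \right)} = 13 + 4 \sqrt{Q}$ ($Y{\left(Q \right)} = -4 + \left(17 + 4 \sqrt{Q}\right) = 13 + 4 \sqrt{Q}$)
$\sqrt{3387 + Y{\left(64 \right)}} = \sqrt{3387 + \left(13 + 4 \sqrt{64}\right)} = \sqrt{3387 + \left(13 + 4 \cdot 8\right)} = \sqrt{3387 + \left(13 + 32\right)} = \sqrt{3387 + 45} = \sqrt{3432} = 2 \sqrt{858}$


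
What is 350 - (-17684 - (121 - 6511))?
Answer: 11644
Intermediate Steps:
350 - (-17684 - (121 - 6511)) = 350 - (-17684 - 1*(-6390)) = 350 - (-17684 + 6390) = 350 - 1*(-11294) = 350 + 11294 = 11644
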